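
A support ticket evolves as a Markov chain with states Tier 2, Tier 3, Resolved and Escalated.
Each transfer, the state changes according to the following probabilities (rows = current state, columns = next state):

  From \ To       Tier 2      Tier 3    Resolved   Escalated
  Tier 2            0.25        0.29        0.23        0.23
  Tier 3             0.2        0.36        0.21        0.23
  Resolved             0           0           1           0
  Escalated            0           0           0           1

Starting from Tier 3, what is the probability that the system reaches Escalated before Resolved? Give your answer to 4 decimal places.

Let h(s) be the probability of absorption at Escalated starting from transient state s. Then h(Escalated) = 1 and h(Resolved) = 0. By first-step analysis:
h(Tier 2) = 0.25·h(Tier 2) + 0.29·h(Tier 3) + 0.23·0 + 0.23·1
h(Tier 3) = 0.2·h(Tier 2) + 0.36·h(Tier 3) + 0.21·0 + 0.23·1
Solving: h(Tier 2) = 0.5069, h(Tier 3) = 0.5178.
Starting from Tier 3, the probability is 0.5178.

0.5178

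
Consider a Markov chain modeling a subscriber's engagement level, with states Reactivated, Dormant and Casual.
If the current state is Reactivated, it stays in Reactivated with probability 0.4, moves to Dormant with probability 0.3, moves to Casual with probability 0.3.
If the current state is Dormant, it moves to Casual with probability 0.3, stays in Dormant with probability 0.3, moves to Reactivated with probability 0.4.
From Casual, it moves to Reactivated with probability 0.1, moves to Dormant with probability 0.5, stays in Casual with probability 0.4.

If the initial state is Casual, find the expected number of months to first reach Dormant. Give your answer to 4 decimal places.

Let t(s) be the expected number of months to first reach Dormant from state s, with t(Dormant) = 0. Conditioning on the first month:
t(Reactivated) = 1 + 0.4·t(Reactivated) + 0.3·t(Casual)
t(Casual) = 1 + 0.1·t(Reactivated) + 0.4·t(Casual)
Solving: t(Reactivated) = 2.7273, t(Casual) = 2.1212.
Expected months from Casual to Dormant: 2.1212.

2.1212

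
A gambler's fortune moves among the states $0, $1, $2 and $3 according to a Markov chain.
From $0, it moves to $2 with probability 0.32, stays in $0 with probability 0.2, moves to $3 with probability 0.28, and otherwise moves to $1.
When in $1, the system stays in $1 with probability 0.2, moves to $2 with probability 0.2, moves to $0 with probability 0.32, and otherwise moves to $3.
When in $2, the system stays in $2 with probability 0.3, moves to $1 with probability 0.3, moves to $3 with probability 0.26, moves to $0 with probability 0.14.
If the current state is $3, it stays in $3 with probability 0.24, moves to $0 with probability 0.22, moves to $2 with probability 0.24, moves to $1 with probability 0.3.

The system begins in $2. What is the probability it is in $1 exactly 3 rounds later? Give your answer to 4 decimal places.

Propagate the distribution vector 3 rounds from $2.
After 0 rounds: (0.0000, 0.0000, 1.0000, 0.0000)
After 1 round: (0.1400, 0.3000, 0.3000, 0.2600)
After 2 rounds: (0.2232, 0.2560, 0.2572, 0.2636)
After 3 rounds: (0.2206, 0.2521, 0.2630, 0.2643)
P(in $1 after 3 rounds) = 0.2521

0.2521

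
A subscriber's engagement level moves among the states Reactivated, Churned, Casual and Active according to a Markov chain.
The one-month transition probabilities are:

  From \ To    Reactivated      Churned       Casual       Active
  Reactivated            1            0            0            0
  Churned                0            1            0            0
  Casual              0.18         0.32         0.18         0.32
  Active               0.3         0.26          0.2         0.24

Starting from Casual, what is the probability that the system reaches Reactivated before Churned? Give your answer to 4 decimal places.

0.4163

Let h(s) be the probability of absorption at Reactivated starting from transient state s. Then h(Reactivated) = 1 and h(Churned) = 0. By first-step analysis:
h(Casual) = 0.18·1 + 0.32·0 + 0.18·h(Casual) + 0.32·h(Active)
h(Active) = 0.3·1 + 0.26·0 + 0.2·h(Casual) + 0.24·h(Active)
Solving: h(Casual) = 0.4163, h(Active) = 0.5043.
Starting from Casual, the probability is 0.4163.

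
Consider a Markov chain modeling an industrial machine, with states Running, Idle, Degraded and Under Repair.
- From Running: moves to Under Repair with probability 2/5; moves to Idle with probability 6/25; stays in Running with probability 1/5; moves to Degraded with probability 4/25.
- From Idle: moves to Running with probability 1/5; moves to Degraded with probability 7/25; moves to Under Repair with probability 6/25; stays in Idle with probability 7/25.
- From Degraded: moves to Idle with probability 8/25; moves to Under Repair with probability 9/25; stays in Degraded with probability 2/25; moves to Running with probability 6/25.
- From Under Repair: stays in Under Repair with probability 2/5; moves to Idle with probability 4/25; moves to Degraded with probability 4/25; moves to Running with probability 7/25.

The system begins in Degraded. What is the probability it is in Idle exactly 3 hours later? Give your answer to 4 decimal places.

0.2369

Propagate the distribution vector 3 hours from Degraded.
After 0 hours: (0.0000, 0.0000, 1.0000, 0.0000)
After 1 hour: (0.2400, 0.3200, 0.0800, 0.3600)
After 2 hours: (0.2320, 0.2304, 0.1920, 0.3456)
After 3 hours: (0.2353, 0.2369, 0.1723, 0.3555)
P(in Idle after 3 hours) = 0.2369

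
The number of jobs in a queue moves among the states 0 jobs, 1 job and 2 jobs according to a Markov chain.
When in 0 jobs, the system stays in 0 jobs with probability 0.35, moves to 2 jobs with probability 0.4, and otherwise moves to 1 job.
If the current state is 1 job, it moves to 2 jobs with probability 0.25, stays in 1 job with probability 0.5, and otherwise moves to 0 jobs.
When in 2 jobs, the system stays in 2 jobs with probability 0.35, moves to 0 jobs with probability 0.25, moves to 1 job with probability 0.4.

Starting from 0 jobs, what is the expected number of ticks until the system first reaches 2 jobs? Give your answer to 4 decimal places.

2.8571

Let t(s) be the expected number of ticks to first reach 2 jobs from state s, with t(2 jobs) = 0. Conditioning on the first tick:
t(0 jobs) = 1 + 0.35·t(0 jobs) + 0.25·t(1 job)
t(1 job) = 1 + 0.25·t(0 jobs) + 0.5·t(1 job)
Solving: t(0 jobs) = 2.8571, t(1 job) = 3.4286.
Expected ticks from 0 jobs to 2 jobs: 2.8571.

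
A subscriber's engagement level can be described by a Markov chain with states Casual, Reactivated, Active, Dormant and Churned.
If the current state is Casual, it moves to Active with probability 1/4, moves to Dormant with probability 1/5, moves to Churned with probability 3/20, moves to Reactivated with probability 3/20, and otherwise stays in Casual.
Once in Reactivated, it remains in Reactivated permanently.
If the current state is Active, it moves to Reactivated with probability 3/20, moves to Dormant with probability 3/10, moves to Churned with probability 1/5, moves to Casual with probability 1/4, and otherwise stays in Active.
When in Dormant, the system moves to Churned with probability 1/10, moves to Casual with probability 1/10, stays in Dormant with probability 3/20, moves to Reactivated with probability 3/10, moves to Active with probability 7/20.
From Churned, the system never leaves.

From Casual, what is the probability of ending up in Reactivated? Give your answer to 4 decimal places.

0.5462

Let h(s) be the probability of absorption at Reactivated starting from transient state s. Then h(Reactivated) = 1 and h(Churned) = 0. By first-step analysis:
h(Casual) = 0.25·h(Casual) + 0.15·1 + 0.25·h(Active) + 0.2·h(Dormant) + 0.15·0
h(Active) = 0.25·h(Casual) + 0.15·1 + 0.1·h(Active) + 0.3·h(Dormant) + 0.2·0
h(Dormant) = 0.1·h(Casual) + 0.3·1 + 0.35·h(Active) + 0.15·h(Dormant) + 0.1·0
Solving: h(Casual) = 0.5462, h(Active) = 0.5302, h(Dormant) = 0.6355.
Starting from Casual, the probability is 0.5462.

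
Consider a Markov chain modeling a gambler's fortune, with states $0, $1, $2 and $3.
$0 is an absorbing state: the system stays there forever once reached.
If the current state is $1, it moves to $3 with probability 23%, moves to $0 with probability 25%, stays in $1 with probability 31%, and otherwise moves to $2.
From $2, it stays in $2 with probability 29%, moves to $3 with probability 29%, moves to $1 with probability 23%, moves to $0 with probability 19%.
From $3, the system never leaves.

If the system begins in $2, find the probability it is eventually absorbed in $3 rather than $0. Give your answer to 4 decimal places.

0.5729

Let h(s) be the probability of absorption at $3 starting from transient state s. Then h($3) = 1 and h($0) = 0. By first-step analysis:
h($1) = 0.25·0 + 0.31·h($1) + 0.21·h($2) + 0.23·1
h($2) = 0.19·0 + 0.23·h($1) + 0.29·h($2) + 0.29·1
Solving: h($1) = 0.5077, h($2) = 0.5729.
Starting from $2, the probability is 0.5729.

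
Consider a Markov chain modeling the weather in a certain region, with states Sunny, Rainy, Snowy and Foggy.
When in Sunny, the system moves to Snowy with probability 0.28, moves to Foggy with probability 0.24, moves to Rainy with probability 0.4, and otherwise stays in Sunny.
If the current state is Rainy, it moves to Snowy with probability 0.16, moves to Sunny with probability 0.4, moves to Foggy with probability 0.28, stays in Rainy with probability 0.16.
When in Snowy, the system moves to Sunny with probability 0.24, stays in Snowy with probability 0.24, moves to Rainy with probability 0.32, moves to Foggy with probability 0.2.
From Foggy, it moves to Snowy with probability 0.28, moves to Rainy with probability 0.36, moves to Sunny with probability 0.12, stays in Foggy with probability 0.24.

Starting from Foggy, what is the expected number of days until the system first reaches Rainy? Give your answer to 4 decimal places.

Let t(s) be the expected number of days to first reach Rainy from state s, with t(Rainy) = 0. Conditioning on the first day:
t(Sunny) = 1 + 0.08·t(Sunny) + 0.28·t(Snowy) + 0.24·t(Foggy)
t(Snowy) = 1 + 0.24·t(Sunny) + 0.24·t(Snowy) + 0.2·t(Foggy)
t(Foggy) = 1 + 0.12·t(Sunny) + 0.28·t(Snowy) + 0.24·t(Foggy)
Solving: t(Sunny) = 2.7079, t(Snowy) = 2.9120, t(Foggy) = 2.8162.
Expected days from Foggy to Rainy: 2.8162.

2.8162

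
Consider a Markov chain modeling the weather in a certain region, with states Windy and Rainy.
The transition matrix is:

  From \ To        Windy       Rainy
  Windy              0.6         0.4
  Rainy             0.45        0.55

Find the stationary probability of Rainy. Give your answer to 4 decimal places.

0.4706

Let the stationary distribution be π with π = πP and π_1 + π_2 = 1.
π_1 = 0.6·π_1 + 0.45·π_2
Solving with the normalization constraint gives π = (0.5294, 0.4706).
So the stationary probability of Rainy is 0.4706.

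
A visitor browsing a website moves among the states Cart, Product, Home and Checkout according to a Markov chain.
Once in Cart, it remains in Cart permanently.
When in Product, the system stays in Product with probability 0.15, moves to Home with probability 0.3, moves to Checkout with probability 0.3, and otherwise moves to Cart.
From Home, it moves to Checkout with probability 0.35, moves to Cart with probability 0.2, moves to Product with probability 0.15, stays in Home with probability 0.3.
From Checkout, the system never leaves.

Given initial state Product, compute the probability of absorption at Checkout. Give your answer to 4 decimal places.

0.5727

Let h(s) be the probability of absorption at Checkout starting from transient state s. Then h(Checkout) = 1 and h(Cart) = 0. By first-step analysis:
h(Product) = 0.25·0 + 0.15·h(Product) + 0.3·h(Home) + 0.3·1
h(Home) = 0.2·0 + 0.15·h(Product) + 0.3·h(Home) + 0.35·1
Solving: h(Product) = 0.5727, h(Home) = 0.6227.
Starting from Product, the probability is 0.5727.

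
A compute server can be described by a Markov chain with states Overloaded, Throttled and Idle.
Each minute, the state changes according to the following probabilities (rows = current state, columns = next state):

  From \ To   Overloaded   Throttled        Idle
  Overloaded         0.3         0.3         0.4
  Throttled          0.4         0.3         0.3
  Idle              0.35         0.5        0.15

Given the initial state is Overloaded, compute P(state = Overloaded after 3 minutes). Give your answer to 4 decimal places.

0.3515

Propagate the distribution vector 3 minutes from Overloaded.
After 0 minutes: (1.0000, 0.0000, 0.0000)
After 1 minute: (0.3000, 0.3000, 0.4000)
After 2 minutes: (0.3500, 0.3800, 0.2700)
After 3 minutes: (0.3515, 0.3540, 0.2945)
P(in Overloaded after 3 minutes) = 0.3515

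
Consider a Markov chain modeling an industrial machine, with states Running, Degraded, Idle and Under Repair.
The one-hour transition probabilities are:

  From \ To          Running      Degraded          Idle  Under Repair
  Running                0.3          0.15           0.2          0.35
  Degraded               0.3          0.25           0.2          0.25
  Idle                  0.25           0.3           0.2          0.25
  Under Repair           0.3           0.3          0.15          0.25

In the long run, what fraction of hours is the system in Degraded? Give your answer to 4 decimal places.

0.2442

Let the stationary distribution be π with π = πP and π_1 + π_2 + π_3 + π_4 = 1.
π_1 = 0.3·π_1 + 0.3·π_2 + 0.25·π_3 + 0.3·π_4
π_2 = 0.15·π_1 + 0.25·π_2 + 0.3·π_3 + 0.3·π_4
π_3 = 0.2·π_1 + 0.2·π_2 + 0.2·π_3 + 0.15·π_4
Solving with the normalization constraint gives π = (0.2907, 0.2442, 0.1860, 0.2791).
So the stationary probability of Degraded is 0.2442.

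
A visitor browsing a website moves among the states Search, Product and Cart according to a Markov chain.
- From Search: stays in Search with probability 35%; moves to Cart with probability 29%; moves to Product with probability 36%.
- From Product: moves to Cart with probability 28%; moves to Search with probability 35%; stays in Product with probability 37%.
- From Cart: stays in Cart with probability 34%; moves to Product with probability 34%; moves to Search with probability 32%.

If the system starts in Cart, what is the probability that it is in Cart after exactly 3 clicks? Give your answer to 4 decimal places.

Propagate the distribution vector 3 clicks from Cart.
After 0 clicks: (0.0000, 0.0000, 1.0000)
After 1 click: (0.3200, 0.3400, 0.3400)
After 2 clicks: (0.3398, 0.3566, 0.3036)
After 3 clicks: (0.3409, 0.3575, 0.3016)
P(in Cart after 3 clicks) = 0.3016

0.3016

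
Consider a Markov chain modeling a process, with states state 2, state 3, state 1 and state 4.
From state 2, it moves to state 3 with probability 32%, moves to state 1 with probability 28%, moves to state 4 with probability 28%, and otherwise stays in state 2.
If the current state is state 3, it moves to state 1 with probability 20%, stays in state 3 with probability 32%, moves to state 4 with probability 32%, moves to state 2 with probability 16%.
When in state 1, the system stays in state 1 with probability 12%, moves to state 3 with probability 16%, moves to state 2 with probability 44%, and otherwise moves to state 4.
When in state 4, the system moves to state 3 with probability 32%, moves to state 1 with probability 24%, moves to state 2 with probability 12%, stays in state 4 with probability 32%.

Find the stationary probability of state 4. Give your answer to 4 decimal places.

Let the stationary distribution be π with π = πP and π_1 + π_2 + π_3 + π_4 = 1.
π_1 = 0.12·π_1 + 0.16·π_2 + 0.44·π_3 + 0.12·π_4
π_2 = 0.32·π_1 + 0.32·π_2 + 0.16·π_3 + 0.32·π_4
π_3 = 0.28·π_1 + 0.2·π_2 + 0.12·π_3 + 0.24·π_4
Solving with the normalization constraint gives π = (0.1990, 0.2862, 0.2112, 0.3036).
So the stationary probability of state 4 is 0.3036.

0.3036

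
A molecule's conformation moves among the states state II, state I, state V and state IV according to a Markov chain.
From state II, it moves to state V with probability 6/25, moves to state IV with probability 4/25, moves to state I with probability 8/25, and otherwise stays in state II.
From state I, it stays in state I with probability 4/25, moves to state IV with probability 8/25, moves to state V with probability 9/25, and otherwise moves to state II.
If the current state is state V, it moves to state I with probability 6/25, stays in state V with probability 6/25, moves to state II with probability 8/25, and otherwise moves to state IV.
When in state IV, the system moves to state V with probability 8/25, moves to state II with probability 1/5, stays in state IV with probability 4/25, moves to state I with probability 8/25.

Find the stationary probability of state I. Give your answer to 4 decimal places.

0.2560

Let the stationary distribution be π with π = πP and π_1 + π_2 + π_3 + π_4 = 1.
π_1 = 0.28·π_1 + 0.16·π_2 + 0.32·π_3 + 0.2·π_4
π_2 = 0.32·π_1 + 0.16·π_2 + 0.24·π_3 + 0.32·π_4
π_3 = 0.24·π_1 + 0.36·π_2 + 0.24·π_3 + 0.32·π_4
Solving with the normalization constraint gives π = (0.2438, 0.2560, 0.2877, 0.2125).
So the stationary probability of state I is 0.2560.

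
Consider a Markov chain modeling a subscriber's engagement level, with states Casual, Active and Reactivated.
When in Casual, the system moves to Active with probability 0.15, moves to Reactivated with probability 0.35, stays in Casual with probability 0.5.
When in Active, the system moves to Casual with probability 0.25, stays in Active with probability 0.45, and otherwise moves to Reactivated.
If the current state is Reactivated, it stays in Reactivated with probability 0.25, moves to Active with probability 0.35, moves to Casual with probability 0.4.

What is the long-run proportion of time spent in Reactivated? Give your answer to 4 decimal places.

0.3045

Let the stationary distribution be π with π = πP and π_1 + π_2 + π_3 = 1.
π_1 = 0.5·π_1 + 0.25·π_2 + 0.4·π_3
π_2 = 0.15·π_1 + 0.45·π_2 + 0.35·π_3
Solving with the normalization constraint gives π = (0.3942, 0.3013, 0.3045).
So the stationary probability of Reactivated is 0.3045.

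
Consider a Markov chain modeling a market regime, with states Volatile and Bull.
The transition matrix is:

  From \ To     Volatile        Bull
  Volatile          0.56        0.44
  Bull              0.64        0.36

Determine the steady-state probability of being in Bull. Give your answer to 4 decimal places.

0.4074

Let the stationary distribution be π with π = πP and π_1 + π_2 = 1.
π_1 = 0.56·π_1 + 0.64·π_2
Solving with the normalization constraint gives π = (0.5926, 0.4074).
So the stationary probability of Bull is 0.4074.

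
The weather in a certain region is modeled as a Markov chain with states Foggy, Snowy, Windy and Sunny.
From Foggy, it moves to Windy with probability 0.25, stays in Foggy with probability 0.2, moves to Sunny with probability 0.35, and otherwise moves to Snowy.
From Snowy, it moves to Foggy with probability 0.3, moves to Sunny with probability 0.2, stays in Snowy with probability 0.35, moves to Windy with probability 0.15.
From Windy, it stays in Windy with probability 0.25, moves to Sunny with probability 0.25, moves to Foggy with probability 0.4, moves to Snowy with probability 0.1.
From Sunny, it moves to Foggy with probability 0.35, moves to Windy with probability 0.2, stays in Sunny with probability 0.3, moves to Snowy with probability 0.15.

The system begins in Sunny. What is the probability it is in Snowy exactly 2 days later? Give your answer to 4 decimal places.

Propagate the distribution vector 2 days from Sunny.
After 0 days: (0.0000, 0.0000, 0.0000, 1.0000)
After 1 day: (0.3500, 0.1500, 0.2000, 0.3000)
After 2 days: (0.3000, 0.1875, 0.2200, 0.2925)
P(in Snowy after 2 days) = 0.1875

0.1875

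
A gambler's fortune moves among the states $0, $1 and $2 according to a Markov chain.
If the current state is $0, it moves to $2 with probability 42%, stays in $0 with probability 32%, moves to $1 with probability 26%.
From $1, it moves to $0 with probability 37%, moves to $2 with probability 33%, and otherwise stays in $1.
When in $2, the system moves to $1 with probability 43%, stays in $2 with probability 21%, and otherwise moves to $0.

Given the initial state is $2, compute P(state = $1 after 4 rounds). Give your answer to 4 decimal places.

0.3278

Propagate the distribution vector 4 rounds from $2.
After 0 rounds: (0.0000, 0.0000, 1.0000)
After 1 round: (0.3600, 0.4300, 0.2100)
After 2 rounds: (0.3499, 0.3129, 0.3372)
After 3 rounds: (0.3491, 0.3298, 0.3210)
After 4 rounds: (0.3493, 0.3278, 0.3229)
P(in $1 after 4 rounds) = 0.3278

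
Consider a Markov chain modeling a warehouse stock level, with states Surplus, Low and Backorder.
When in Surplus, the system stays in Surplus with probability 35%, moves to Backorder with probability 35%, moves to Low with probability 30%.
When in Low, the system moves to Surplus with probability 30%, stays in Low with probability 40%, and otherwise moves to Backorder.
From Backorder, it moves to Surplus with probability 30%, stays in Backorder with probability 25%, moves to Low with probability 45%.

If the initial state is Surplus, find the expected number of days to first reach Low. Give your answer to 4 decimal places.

Let t(s) be the expected number of days to first reach Low from state s, with t(Low) = 0. Conditioning on the first day:
t(Surplus) = 1 + 0.35·t(Surplus) + 0.35·t(Backorder)
t(Backorder) = 1 + 0.3·t(Surplus) + 0.25·t(Backorder)
Solving: t(Surplus) = 2.8758, t(Backorder) = 2.4837.
Expected days from Surplus to Low: 2.8758.

2.8758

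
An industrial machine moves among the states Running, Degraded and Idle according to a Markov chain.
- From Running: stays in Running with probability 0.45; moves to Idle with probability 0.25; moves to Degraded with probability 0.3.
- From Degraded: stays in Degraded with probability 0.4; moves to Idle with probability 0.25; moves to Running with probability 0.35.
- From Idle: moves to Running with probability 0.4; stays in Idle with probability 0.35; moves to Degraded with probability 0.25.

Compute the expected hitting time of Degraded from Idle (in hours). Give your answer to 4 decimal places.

Let t(s) be the expected number of hours to first reach Degraded from state s, with t(Degraded) = 0. Conditioning on the first hour:
t(Running) = 1 + 0.45·t(Running) + 0.25·t(Idle)
t(Idle) = 1 + 0.4·t(Running) + 0.35·t(Idle)
Solving: t(Running) = 3.4951, t(Idle) = 3.6893.
Expected hours from Idle to Degraded: 3.6893.

3.6893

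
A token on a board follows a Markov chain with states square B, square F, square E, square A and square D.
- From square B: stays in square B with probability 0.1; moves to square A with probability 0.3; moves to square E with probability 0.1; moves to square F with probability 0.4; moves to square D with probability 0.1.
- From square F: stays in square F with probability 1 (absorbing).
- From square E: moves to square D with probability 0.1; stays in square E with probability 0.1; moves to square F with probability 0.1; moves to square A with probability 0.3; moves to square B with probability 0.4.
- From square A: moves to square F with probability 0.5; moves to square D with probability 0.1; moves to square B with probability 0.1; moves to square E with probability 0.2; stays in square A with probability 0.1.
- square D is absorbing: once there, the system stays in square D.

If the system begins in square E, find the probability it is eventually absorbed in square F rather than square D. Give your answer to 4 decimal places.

0.7333

Let h(s) be the probability of absorption at square F starting from transient state s. Then h(square F) = 1 and h(square D) = 0. By first-step analysis:
h(square B) = 0.1·h(square B) + 0.4·1 + 0.1·h(square E) + 0.3·h(square A) + 0.1·0
h(square E) = 0.4·h(square B) + 0.1·1 + 0.1·h(square E) + 0.3·h(square A) + 0.1·0
h(square A) = 0.1·h(square B) + 0.5·1 + 0.2·h(square E) + 0.1·h(square A) + 0.1·0
Solving: h(square B) = 0.7949, h(square E) = 0.7333, h(square A) = 0.8068.
Starting from square E, the probability is 0.7333.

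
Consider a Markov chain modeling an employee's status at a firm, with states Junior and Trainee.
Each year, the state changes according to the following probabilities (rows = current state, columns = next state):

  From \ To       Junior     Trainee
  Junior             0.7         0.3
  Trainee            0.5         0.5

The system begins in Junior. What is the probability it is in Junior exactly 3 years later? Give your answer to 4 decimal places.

0.6280

Propagate the distribution vector 3 years from Junior.
After 0 years: (1.0000, 0.0000)
After 1 year: (0.7000, 0.3000)
After 2 years: (0.6400, 0.3600)
After 3 years: (0.6280, 0.3720)
P(in Junior after 3 years) = 0.6280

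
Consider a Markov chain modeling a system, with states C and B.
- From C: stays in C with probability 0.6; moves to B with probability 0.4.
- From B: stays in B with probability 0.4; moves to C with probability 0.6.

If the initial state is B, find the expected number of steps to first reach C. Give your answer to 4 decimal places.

Let t(s) be the expected number of steps to first reach C from state s, with t(C) = 0. Conditioning on the first step:
t(B) = 1 + 0.4·t(B)
Solving: t(B) = 1.6667.
Expected steps from B to C: 1.6667.

1.6667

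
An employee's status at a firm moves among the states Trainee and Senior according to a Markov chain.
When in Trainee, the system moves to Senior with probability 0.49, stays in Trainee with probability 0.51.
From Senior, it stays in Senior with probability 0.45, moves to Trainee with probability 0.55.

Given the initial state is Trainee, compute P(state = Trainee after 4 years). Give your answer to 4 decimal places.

Propagate the distribution vector 4 years from Trainee.
After 0 years: (1.0000, 0.0000)
After 1 year: (0.5100, 0.4900)
After 2 years: (0.5296, 0.4704)
After 3 years: (0.5288, 0.4712)
After 4 years: (0.5288, 0.4712)
P(in Trainee after 4 years) = 0.5288

0.5288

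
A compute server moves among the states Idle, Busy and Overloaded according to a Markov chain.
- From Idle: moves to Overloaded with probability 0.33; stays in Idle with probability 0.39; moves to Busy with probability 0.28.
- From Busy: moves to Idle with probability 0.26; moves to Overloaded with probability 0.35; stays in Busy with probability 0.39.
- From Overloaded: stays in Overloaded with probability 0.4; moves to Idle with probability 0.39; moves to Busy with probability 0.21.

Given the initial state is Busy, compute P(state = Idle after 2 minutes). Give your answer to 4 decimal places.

Sum over the intermediate state after 1 minute:
P = P(Busy→Idle)·P(Idle→Idle) + P(Busy→Busy)·P(Busy→Idle) + P(Busy→Overloaded)·P(Overloaded→Idle)
  = 0.26×0.39 + 0.39×0.26 + 0.35×0.39
  = 0.1014 + 0.1014 + 0.1365 = 0.3393

0.3393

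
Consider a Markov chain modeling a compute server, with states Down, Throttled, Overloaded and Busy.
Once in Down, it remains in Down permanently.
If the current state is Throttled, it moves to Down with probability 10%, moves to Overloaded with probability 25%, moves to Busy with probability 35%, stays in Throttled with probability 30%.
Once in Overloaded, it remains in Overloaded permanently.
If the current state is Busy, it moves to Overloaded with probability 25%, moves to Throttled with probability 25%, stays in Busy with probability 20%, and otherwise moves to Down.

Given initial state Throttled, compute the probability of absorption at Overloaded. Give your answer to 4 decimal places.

0.6085

Let h(s) be the probability of absorption at Overloaded starting from transient state s. Then h(Overloaded) = 1 and h(Down) = 0. By first-step analysis:
h(Throttled) = 0.1·0 + 0.3·h(Throttled) + 0.25·1 + 0.35·h(Busy)
h(Busy) = 0.3·0 + 0.25·h(Throttled) + 0.25·1 + 0.2·h(Busy)
Solving: h(Throttled) = 0.6085, h(Busy) = 0.5026.
Starting from Throttled, the probability is 0.6085.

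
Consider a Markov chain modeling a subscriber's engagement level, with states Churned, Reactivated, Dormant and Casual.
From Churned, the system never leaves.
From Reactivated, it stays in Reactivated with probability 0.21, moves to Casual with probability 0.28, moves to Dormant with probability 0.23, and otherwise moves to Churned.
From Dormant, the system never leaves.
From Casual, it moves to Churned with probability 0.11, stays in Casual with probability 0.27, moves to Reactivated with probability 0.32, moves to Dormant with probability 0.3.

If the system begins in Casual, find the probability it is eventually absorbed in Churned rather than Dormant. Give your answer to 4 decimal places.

0.3623

Let h(s) be the probability of absorption at Churned starting from transient state s. Then h(Churned) = 1 and h(Dormant) = 0. By first-step analysis:
h(Reactivated) = 0.28·1 + 0.21·h(Reactivated) + 0.23·0 + 0.28·h(Casual)
h(Casual) = 0.11·1 + 0.32·h(Reactivated) + 0.3·0 + 0.27·h(Casual)
Solving: h(Reactivated) = 0.4829, h(Casual) = 0.3623.
Starting from Casual, the probability is 0.3623.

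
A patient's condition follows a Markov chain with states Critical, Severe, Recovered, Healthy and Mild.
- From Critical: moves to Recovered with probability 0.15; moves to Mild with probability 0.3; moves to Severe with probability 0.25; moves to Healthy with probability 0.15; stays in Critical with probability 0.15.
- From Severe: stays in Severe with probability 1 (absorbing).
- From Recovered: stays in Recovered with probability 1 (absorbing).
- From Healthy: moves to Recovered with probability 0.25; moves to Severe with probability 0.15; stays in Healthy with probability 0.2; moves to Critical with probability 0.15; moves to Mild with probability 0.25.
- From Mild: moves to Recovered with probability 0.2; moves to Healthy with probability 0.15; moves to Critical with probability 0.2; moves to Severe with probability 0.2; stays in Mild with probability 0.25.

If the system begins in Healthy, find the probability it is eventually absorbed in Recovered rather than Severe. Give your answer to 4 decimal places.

0.5520

Let h(s) be the probability of absorption at Recovered starting from transient state s. Then h(Recovered) = 1 and h(Severe) = 0. By first-step analysis:
h(Critical) = 0.15·h(Critical) + 0.25·0 + 0.15·1 + 0.15·h(Healthy) + 0.3·h(Mild)
h(Healthy) = 0.15·h(Critical) + 0.15·0 + 0.25·1 + 0.2·h(Healthy) + 0.25·h(Mild)
h(Mild) = 0.2·h(Critical) + 0.2·0 + 0.2·1 + 0.15·h(Healthy) + 0.25·h(Mild)
Solving: h(Critical) = 0.4492, h(Healthy) = 0.5520, h(Mild) = 0.4969.
Starting from Healthy, the probability is 0.5520.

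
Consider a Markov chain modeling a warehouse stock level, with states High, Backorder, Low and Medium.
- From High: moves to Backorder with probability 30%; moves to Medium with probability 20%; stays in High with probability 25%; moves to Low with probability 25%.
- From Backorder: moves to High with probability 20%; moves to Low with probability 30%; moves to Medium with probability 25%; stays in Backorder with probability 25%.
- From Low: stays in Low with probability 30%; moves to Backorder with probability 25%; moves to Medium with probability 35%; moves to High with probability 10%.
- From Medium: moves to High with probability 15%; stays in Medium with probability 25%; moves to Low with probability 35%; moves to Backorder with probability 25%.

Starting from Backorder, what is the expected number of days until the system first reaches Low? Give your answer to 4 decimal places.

3.3100

Let t(s) be the expected number of days to first reach Low from state s, with t(Low) = 0. Conditioning on the first day:
t(High) = 1 + 0.25·t(High) + 0.3·t(Backorder) + 0.2·t(Medium)
t(Backorder) = 1 + 0.2·t(High) + 0.25·t(Backorder) + 0.25·t(Medium)
t(Medium) = 1 + 0.15·t(High) + 0.25·t(Backorder) + 0.25·t(Medium)
Solving: t(High) = 3.4934, t(Backorder) = 3.3100, t(Medium) = 3.1354.
Expected days from Backorder to Low: 3.3100.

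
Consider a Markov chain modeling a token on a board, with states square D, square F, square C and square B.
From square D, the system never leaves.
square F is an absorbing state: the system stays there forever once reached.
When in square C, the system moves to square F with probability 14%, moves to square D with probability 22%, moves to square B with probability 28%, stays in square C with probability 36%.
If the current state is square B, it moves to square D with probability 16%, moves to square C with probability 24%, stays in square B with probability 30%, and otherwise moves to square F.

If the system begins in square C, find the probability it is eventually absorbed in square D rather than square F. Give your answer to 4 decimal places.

Let h(s) be the probability of absorption at square D starting from transient state s. Then h(square D) = 1 and h(square F) = 0. By first-step analysis:
h(square C) = 0.22·1 + 0.14·0 + 0.36·h(square C) + 0.28·h(square B)
h(square B) = 0.16·1 + 0.3·0 + 0.24·h(square C) + 0.3·h(square B)
Solving: h(square C) = 0.5221, h(square B) = 0.4076.
Starting from square C, the probability is 0.5221.

0.5221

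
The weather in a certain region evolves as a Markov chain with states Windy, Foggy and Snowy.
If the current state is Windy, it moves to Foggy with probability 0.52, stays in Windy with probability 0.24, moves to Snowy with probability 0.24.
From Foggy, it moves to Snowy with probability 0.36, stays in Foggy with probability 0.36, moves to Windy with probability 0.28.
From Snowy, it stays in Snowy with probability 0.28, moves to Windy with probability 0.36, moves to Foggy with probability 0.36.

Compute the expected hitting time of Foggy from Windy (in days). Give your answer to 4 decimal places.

Let t(s) be the expected number of days to first reach Foggy from state s, with t(Foggy) = 0. Conditioning on the first day:
t(Windy) = 1 + 0.24·t(Windy) + 0.24·t(Snowy)
t(Snowy) = 1 + 0.36·t(Windy) + 0.28·t(Snowy)
Solving: t(Windy) = 2.0833, t(Snowy) = 2.4306.
Expected days from Windy to Foggy: 2.0833.

2.0833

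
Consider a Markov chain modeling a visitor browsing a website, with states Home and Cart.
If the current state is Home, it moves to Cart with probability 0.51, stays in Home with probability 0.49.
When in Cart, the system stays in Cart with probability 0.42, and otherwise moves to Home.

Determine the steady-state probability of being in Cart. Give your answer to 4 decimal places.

Let the stationary distribution be π with π = πP and π_1 + π_2 = 1.
π_1 = 0.49·π_1 + 0.58·π_2
Solving with the normalization constraint gives π = (0.5321, 0.4679).
So the stationary probability of Cart is 0.4679.

0.4679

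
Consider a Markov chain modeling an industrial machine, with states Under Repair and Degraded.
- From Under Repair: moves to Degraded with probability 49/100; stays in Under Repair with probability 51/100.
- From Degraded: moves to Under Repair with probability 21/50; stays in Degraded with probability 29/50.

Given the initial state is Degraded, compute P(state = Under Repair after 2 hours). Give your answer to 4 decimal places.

0.4578

Sum over the intermediate state after 1 hour:
P = P(Degraded→Under Repair)·P(Under Repair→Under Repair) + P(Degraded→Degraded)·P(Degraded→Under Repair)
  = 0.42×0.51 + 0.58×0.42
  = 0.2142 + 0.2436 = 0.4578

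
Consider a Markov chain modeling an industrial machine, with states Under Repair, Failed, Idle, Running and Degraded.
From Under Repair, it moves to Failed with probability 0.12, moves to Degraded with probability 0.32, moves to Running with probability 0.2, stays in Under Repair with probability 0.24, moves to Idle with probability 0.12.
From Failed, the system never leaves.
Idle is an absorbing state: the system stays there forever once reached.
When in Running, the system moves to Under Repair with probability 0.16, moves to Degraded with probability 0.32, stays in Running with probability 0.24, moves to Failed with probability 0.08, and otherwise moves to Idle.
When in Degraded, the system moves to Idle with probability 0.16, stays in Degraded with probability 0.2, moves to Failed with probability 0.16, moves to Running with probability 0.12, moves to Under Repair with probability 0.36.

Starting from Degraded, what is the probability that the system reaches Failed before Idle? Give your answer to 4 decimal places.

0.4663

Let h(s) be the probability of absorption at Failed starting from transient state s. Then h(Failed) = 1 and h(Idle) = 0. By first-step analysis:
h(Under Repair) = 0.24·h(Under Repair) + 0.12·1 + 0.12·0 + 0.2·h(Running) + 0.32·h(Degraded)
h(Running) = 0.16·h(Under Repair) + 0.08·1 + 0.2·0 + 0.24·h(Running) + 0.32·h(Degraded)
h(Degraded) = 0.36·h(Under Repair) + 0.16·1 + 0.16·0 + 0.12·h(Running) + 0.2·h(Degraded)
Solving: h(Under Repair) = 0.4590, h(Running) = 0.3982, h(Degraded) = 0.4663.
Starting from Degraded, the probability is 0.4663.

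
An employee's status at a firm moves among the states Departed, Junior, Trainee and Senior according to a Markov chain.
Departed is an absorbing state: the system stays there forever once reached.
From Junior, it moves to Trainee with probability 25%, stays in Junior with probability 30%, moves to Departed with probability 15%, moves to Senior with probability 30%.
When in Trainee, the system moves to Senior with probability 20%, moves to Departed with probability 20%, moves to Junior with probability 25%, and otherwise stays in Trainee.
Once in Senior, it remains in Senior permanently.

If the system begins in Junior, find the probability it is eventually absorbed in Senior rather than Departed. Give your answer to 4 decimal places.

0.6242

Let h(s) be the probability of absorption at Senior starting from transient state s. Then h(Senior) = 1 and h(Departed) = 0. By first-step analysis:
h(Junior) = 0.15·0 + 0.3·h(Junior) + 0.25·h(Trainee) + 0.3·1
h(Trainee) = 0.2·0 + 0.25·h(Junior) + 0.35·h(Trainee) + 0.2·1
Solving: h(Junior) = 0.6242, h(Trainee) = 0.5478.
Starting from Junior, the probability is 0.6242.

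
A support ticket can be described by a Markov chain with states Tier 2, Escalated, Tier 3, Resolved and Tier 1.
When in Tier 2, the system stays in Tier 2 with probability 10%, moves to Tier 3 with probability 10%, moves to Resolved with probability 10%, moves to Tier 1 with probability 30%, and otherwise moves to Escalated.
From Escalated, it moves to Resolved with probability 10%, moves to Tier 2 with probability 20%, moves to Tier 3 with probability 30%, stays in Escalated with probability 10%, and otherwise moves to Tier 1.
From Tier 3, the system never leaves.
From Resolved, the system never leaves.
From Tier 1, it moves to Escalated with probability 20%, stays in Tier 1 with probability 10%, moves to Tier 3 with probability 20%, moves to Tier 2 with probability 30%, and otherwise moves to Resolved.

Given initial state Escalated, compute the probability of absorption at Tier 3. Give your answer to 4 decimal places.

Let h(s) be the probability of absorption at Tier 3 starting from transient state s. Then h(Tier 3) = 1 and h(Resolved) = 0. By first-step analysis:
h(Tier 2) = 0.1·h(Tier 2) + 0.4·h(Escalated) + 0.1·1 + 0.1·0 + 0.3·h(Tier 1)
h(Escalated) = 0.2·h(Tier 2) + 0.1·h(Escalated) + 0.3·1 + 0.1·0 + 0.3·h(Tier 1)
h(Tier 1) = 0.3·h(Tier 2) + 0.2·h(Escalated) + 0.2·1 + 0.2·0 + 0.1·h(Tier 1)
Solving: h(Tier 2) = 0.5886, h(Escalated) = 0.6519, h(Tier 1) = 0.5633.
Starting from Escalated, the probability is 0.6519.

0.6519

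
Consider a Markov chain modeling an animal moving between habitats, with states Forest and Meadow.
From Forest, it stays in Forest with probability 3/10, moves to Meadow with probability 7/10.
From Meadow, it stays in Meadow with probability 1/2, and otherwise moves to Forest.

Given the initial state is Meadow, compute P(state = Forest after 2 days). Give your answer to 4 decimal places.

Sum over the intermediate state after 1 day:
P = P(Meadow→Forest)·P(Forest→Forest) + P(Meadow→Meadow)·P(Meadow→Forest)
  = 0.5×0.3 + 0.5×0.5
  = 0.1500 + 0.2500 = 0.4000

0.4000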